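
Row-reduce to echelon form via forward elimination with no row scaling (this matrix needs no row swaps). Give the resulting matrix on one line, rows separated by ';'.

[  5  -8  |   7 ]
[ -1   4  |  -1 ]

Forward elimination:
R2 <- R2 - (-1/5)*R1:  [    0  12/5   2/5 ]
Row echelon form:
[ 5    -8  |    7 ]
[ 0  12/5  |  2/5 ]

REF = [5 -8 7; 0 12/5 2/5]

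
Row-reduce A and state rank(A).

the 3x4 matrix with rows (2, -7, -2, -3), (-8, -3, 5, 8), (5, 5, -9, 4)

Row reduction:
R2 <- R2 - (-4)*R1:  [   0  -31   -3   -4 ]
R3 <- R3 - (5/2)*R1:  [    0  45/2    -4  23/2 ]
R3 <- R3 - (-45/62)*R2:  [       0        0  -383/62   533/62 ]
Row echelon form:
[ 2   -7       -2      -3 ]
[ 0  -31       -3      -4 ]
[ 0    0  -383/62  533/62 ]
Nonzero rows / pivot columns: 3

rank(A) = 3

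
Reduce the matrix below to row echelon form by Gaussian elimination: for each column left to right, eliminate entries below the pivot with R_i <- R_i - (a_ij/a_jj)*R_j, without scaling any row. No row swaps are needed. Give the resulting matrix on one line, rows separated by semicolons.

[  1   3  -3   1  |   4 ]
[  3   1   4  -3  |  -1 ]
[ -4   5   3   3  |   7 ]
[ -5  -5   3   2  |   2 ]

Forward elimination:
R2 <- R2 - (3)*R1:  [   0   -8   13   -6  -13 ]
R3 <- R3 - (-4)*R1:  [  0  17  -9   7  23 ]
R4 <- R4 - (-5)*R1:  [   0   10  -12    7   22 ]
R3 <- R3 - (-17/8)*R2:  [     0      0  149/8  -23/4  -37/8 ]
R4 <- R4 - (-5/4)*R2:  [    0     0  17/4  -1/2  23/4 ]
R4 <- R4 - (34/149)*R3:  [        0         0         0   121/149  1014/149 ]
Row echelon form:
[ 1   3     -3        1  |         4 ]
[ 0  -8     13       -6  |       -13 ]
[ 0   0  149/8    -23/4  |     -37/8 ]
[ 0   0      0  121/149  |  1014/149 ]

REF = [1 3 -3 1 4; 0 -8 13 -6 -13; 0 0 149/8 -23/4 -37/8; 0 0 0 121/149 1014/149]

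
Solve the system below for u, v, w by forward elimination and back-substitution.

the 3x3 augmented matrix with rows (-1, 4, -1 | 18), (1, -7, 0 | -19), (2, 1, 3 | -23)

(-5, 2, -5)

Forward elimination on [A|b]:
R2 <- R2 - (-1)*R1:  [  0  -3  -1  -1 ]
R3 <- R3 - (-2)*R1:  [  0   9   1  13 ]
R3 <- R3 - (-3)*R2:  [  0   0  -2  10 ]
Row echelon form:
[ -1   4  -1  |  18 ]
[  0  -3  -1  |  -1 ]
[  0   0  -2  |  10 ]
Back-substitution:
w = (10) / -2 = -5
v = (-1 - (-1)*(-5)) / -3 = 2
u = (18 - (4)*(2) - (-1)*(-5)) / -1 = -5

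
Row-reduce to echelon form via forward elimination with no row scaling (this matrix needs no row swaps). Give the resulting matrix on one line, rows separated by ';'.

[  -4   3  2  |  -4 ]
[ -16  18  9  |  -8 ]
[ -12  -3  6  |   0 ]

REF = [-4 3 2 -4; 0 6 1 8; 0 0 2 28]

Forward elimination:
R2 <- R2 - (4)*R1:  [ 0  6  1  8 ]
R3 <- R3 - (3)*R1:  [   0  -12    0   12 ]
R3 <- R3 - (-2)*R2:  [  0   0   2  28 ]
Row echelon form:
[ -4  3  2  |  -4 ]
[  0  6  1  |   8 ]
[  0  0  2  |  28 ]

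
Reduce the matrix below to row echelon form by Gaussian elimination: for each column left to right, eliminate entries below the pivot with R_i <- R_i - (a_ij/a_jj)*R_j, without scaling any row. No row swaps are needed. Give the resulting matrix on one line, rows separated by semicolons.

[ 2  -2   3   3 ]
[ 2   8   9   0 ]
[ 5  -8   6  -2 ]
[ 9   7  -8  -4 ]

Forward elimination:
R2 <- R2 - (1)*R1:  [  0  10   6  -3 ]
R3 <- R3 - (5/2)*R1:  [     0     -3   -3/2  -19/2 ]
R4 <- R4 - (9/2)*R1:  [     0     16  -43/2  -35/2 ]
R3 <- R3 - (-3/10)*R2:  [     0      0   3/10  -52/5 ]
R4 <- R4 - (8/5)*R2:  [       0        0  -311/10  -127/10 ]
R4 <- R4 - (-311/3)*R3:  [       0        0        0  -6545/6 ]
Row echelon form:
[ 2  -2     3        3 ]
[ 0  10     6       -3 ]
[ 0   0  3/10    -52/5 ]
[ 0   0     0  -6545/6 ]

REF = [2 -2 3 3; 0 10 6 -3; 0 0 3/10 -52/5; 0 0 0 -6545/6]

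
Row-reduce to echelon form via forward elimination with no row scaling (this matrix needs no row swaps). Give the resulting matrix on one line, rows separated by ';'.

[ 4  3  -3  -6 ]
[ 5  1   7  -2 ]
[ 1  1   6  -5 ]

Forward elimination:
R2 <- R2 - (5/4)*R1:  [     0  -11/4   43/4   11/2 ]
R3 <- R3 - (1/4)*R1:  [    0   1/4  27/4  -7/2 ]
R3 <- R3 - (-1/11)*R2:  [     0      0  85/11     -3 ]
Row echelon form:
[ 4      3     -3    -6 ]
[ 0  -11/4   43/4  11/2 ]
[ 0      0  85/11    -3 ]

REF = [4 3 -3 -6; 0 -11/4 43/4 11/2; 0 0 85/11 -3]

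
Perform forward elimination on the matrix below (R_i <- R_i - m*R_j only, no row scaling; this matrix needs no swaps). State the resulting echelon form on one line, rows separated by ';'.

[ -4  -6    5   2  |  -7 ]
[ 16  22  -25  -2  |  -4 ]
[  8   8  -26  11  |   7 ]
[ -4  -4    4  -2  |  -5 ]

Forward elimination:
R2 <- R2 - (-4)*R1:  [   0   -2   -5    6  -32 ]
R3 <- R3 - (-2)*R1:  [   0   -4  -16   15   -7 ]
R4 <- R4 - (1)*R1:  [  0   2  -1  -4   2 ]
R3 <- R3 - (2)*R2:  [  0   0  -6   3  57 ]
R4 <- R4 - (-1)*R2:  [   0    0   -6    2  -30 ]
R4 <- R4 - (1)*R3:  [   0    0    0   -1  -87 ]
Row echelon form:
[ -4  -6   5   2  |   -7 ]
[  0  -2  -5   6  |  -32 ]
[  0   0  -6   3  |   57 ]
[  0   0   0  -1  |  -87 ]

REF = [-4 -6 5 2 -7; 0 -2 -5 6 -32; 0 0 -6 3 57; 0 0 0 -1 -87]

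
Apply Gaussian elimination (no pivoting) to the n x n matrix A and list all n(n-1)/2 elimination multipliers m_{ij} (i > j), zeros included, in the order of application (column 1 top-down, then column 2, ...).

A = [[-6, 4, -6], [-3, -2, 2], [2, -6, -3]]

Forward elimination:
R2 <- R2 - (1/2)*R1:  [  0  -4   5 ]
R3 <- R3 - (-1/3)*R1:  [     0  -14/3     -5 ]
R3 <- R3 - (7/6)*R2:  [     0      0  -65/6 ]
Multipliers (in order of application): m_{21} = 1/2, m_{31} = -1/3, m_{32} = 7/6

multipliers: 1/2, -1/3, 7/6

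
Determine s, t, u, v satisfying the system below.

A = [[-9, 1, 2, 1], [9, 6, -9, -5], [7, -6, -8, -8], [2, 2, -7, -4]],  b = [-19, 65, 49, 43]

Forward elimination on [A|b]:
R2 <- R2 - (-1)*R1:  [  0   7  -7  -4  46 ]
R3 <- R3 - (-7/9)*R1:  [     0  -47/9  -58/9  -65/9  308/9 ]
R4 <- R4 - (-2/9)*R1:  [     0   20/9  -59/9  -34/9  349/9 ]
R3 <- R3 - (-47/63)*R2:  [       0        0    -35/3  -643/63  4318/63 ]
R4 <- R4 - (20/63)*R2:  [       0        0    -13/3  -158/63  1523/63 ]
R4 <- R4 - (13/35)*R3:  [        0         0         0   943/735  -943/735 ]
Row echelon form:
[ -9  1      2        1  |       -19 ]
[  0  7     -7       -4  |        46 ]
[  0  0  -35/3  -643/63  |   4318/63 ]
[  0  0      0  943/735  |  -943/735 ]
Back-substitution:
v = (-943/735) / (943/735) = -1
u = (4318/63 - (-643/63)*(-1)) / (-35/3) = -5
t = (46 - (-7)*(-5) - (-4)*(-1)) / 7 = 1
s = (-19 - (1)*(1) - (2)*(-5) - (1)*(-1)) / -9 = 1

(1, 1, -5, -1)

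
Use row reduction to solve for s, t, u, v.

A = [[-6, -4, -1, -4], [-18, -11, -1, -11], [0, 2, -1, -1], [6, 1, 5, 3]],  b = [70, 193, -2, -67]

Forward elimination on [A|b]:
R2 <- R2 - (3)*R1:  [   0    1    2    1  -17 ]
R4 <- R4 - (-1)*R1:  [  0  -3   4  -1   3 ]
R3 <- R3 - (2)*R2:  [  0   0  -5  -3  32 ]
R4 <- R4 - (-3)*R2:  [   0    0   10    2  -48 ]
R4 <- R4 - (-2)*R3:  [  0   0   0  -4  16 ]
Row echelon form:
[ -6  -4  -1  -4  |   70 ]
[  0   1   2   1  |  -17 ]
[  0   0  -5  -3  |   32 ]
[  0   0   0  -4  |   16 ]
Back-substitution:
v = (16) / -4 = -4
u = (32 - (-3)*(-4)) / -5 = -4
t = (-17 - (2)*(-4) - (1)*(-4)) / 1 = -5
s = (70 - (-4)*(-5) - (-1)*(-4) - (-4)*(-4)) / -6 = -5

(-5, -5, -4, -4)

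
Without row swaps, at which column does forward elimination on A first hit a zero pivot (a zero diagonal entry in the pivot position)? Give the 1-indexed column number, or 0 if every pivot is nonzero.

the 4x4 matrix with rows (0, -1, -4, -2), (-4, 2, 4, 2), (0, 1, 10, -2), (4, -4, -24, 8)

Naive forward elimination:
Pivot entry (1,1) is zero but row 2 has -4 in column 1 -> naive elimination stops; a row interchange (e.g. R1 <-> R2) would be required here.

first zero-pivot column = 1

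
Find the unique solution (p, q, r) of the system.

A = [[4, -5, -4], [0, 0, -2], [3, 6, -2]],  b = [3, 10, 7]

Forward elimination on [A|b]:
R3 <- R3 - (3/4)*R1:  [    0  39/4     1  19/4 ]
R2 <-> R3   (pivot in column 2 was zero)
[ 4    -5  -4     3 ]
[ 0  39/4   1  19/4 ]
[ 0     0  -2    10 ]
Row echelon form:
[ 4    -5  -4  |     3 ]
[ 0  39/4   1  |  19/4 ]
[ 0     0  -2  |    10 ]
Back-substitution:
r = (10) / -2 = -5
q = (19/4 - (1)*(-5)) / (39/4) = 1
p = (3 - (-5)*(1) - (-4)*(-5)) / 4 = -3

(-3, 1, -5)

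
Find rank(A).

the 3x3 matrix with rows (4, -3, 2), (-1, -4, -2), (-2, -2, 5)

Row reduction:
R2 <- R2 - (-1/4)*R1:  [     0  -19/4   -3/2 ]
R3 <- R3 - (-1/2)*R1:  [    0  -7/2     6 ]
R3 <- R3 - (14/19)*R2:  [      0       0  135/19 ]
Row echelon form:
[ 4     -3       2 ]
[ 0  -19/4    -3/2 ]
[ 0      0  135/19 ]
Nonzero rows / pivot columns: 3

rank(A) = 3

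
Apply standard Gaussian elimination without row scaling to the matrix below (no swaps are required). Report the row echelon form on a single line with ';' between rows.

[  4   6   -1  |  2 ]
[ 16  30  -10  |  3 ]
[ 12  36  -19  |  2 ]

Forward elimination:
R2 <- R2 - (4)*R1:  [  0   6  -6  -5 ]
R3 <- R3 - (3)*R1:  [   0   18  -16   -4 ]
R3 <- R3 - (3)*R2:  [  0   0   2  11 ]
Row echelon form:
[ 4  6  -1  |   2 ]
[ 0  6  -6  |  -5 ]
[ 0  0   2  |  11 ]

REF = [4 6 -1 2; 0 6 -6 -5; 0 0 2 11]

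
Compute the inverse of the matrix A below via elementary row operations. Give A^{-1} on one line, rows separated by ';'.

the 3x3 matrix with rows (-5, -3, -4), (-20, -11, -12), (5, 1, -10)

inverse = [61/15 -17/15 -4/15; -26/3 7/3 2/3; 7/6 -1/3 -1/6]

Gauss-Jordan on [A | I]:
R1 <- (1/-5)*R1:  [    1   3/5   4/5  |  -1/5     0     0 ]
R2 <- R2 - (-20)*R1:  [  0   1   4  |  -4   1   0 ]
R3 <- R3 - (5)*R1:  [   0   -2  -14  |    1    0    1 ]
R1 <- R1 - (3/5)*R2:  [    1     0  -8/5  |  11/5  -3/5     0 ]
R3 <- R3 - (-2)*R2:  [  0   0  -6  |  -7   2   1 ]
R3 <- (1/-6)*R3:  [    0     0     1  |   7/6  -1/3  -1/6 ]
R1 <- R1 - (-8/5)*R3:  [      1       0       0  |   61/15  -17/15   -4/15 ]
R2 <- R2 - (4)*R3:  [     0      1      0  |  -26/3    7/3    2/3 ]
Right block of [I | A^{-1}] is the inverse:
[ 61/15  -17/15  -4/15 ]
[ -26/3     7/3    2/3 ]
[   7/6    -1/3   -1/6 ]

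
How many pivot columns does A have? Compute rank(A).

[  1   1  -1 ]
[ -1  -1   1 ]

Row reduction:
R2 <- R2 - (-1)*R1:  [ 0  0  0 ]
Row echelon form:
[ 1  1  -1 ]
[ 0  0   0 ]
Nonzero rows / pivot columns: 1

rank(A) = 1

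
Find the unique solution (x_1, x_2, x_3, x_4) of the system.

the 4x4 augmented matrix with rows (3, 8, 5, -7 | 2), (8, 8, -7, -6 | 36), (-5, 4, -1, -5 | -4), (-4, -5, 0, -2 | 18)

Forward elimination on [A|b]:
R2 <- R2 - (8/3)*R1:  [     0  -40/3  -61/3   38/3   92/3 ]
R3 <- R3 - (-5/3)*R1:  [     0   52/3   22/3  -50/3   -2/3 ]
R4 <- R4 - (-4/3)*R1:  [     0   17/3   20/3  -34/3   62/3 ]
R3 <- R3 - (-13/10)*R2:  [       0        0  -191/10     -1/5    196/5 ]
R4 <- R4 - (-17/40)*R2:  [       0        0   -79/40  -119/20   337/10 ]
R4 <- R4 - (79/764)*R3:  [         0          0          0  -2265/382  11325/382 ]
Row echelon form:
[ 3      8        5         -7  |          2 ]
[ 0  -40/3    -61/3       38/3  |       92/3 ]
[ 0      0  -191/10       -1/5  |      196/5 ]
[ 0      0        0  -2265/382  |  11325/382 ]
Back-substitution:
x_4 = (11325/382) / (-2265/382) = -5
x_3 = (196/5 - (-1/5)*(-5)) / (-191/10) = -2
x_2 = (92/3 - (-61/3)*(-2) - (38/3)*(-5)) / (-40/3) = -4
x_1 = (2 - (8)*(-4) - (5)*(-2) - (-7)*(-5)) / 3 = 3

(3, -4, -2, -5)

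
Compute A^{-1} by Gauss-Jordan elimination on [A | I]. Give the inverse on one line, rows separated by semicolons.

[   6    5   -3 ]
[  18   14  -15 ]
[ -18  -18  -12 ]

inverse = [-73/3 19/3 -11/6; 27 -7 2; -4 1 -1/3]

Gauss-Jordan on [A | I]:
R1 <- (1/6)*R1:  [    1   5/6  -1/2  |   1/6     0     0 ]
R2 <- R2 - (18)*R1:  [  0  -1  -6  |  -3   1   0 ]
R3 <- R3 - (-18)*R1:  [   0   -3  -21  |    3    0    1 ]
R2 <- (1/-1)*R2:  [  0   1   6  |   3  -1   0 ]
R1 <- R1 - (5/6)*R2:  [     1      0  -11/2  |   -7/3    5/6      0 ]
R3 <- R3 - (-3)*R2:  [  0   0  -3  |  12  -3   1 ]
R3 <- (1/-3)*R3:  [    0     0     1  |    -4     1  -1/3 ]
R1 <- R1 - (-11/2)*R3:  [     1      0      0  |  -73/3   19/3  -11/6 ]
R2 <- R2 - (6)*R3:  [  0   1   0  |  27  -7   2 ]
Right block of [I | A^{-1}] is the inverse:
[ -73/3  19/3  -11/6 ]
[    27    -7      2 ]
[    -4     1   -1/3 ]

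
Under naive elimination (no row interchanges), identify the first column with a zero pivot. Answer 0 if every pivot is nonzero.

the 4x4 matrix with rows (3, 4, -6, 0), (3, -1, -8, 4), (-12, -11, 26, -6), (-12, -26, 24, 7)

Naive forward elimination:
R2 <- R2 - (1)*R1:  [  0  -5  -2   4 ]
R3 <- R3 - (-4)*R1:  [  0   5   2  -6 ]
R4 <- R4 - (-4)*R1:  [   0  -10    0    7 ]
R3 <- R3 - (-1)*R2:  [  0   0   0  -2 ]
R4 <- R4 - (2)*R2:  [  0   0   4  -1 ]
Matrix at this point:
[ 3   4  -6   0 ]
[ 0  -5  -2   4 ]
[ 0   0   0  -2 ]
[ 0   0   4  -1 ]
Pivot entry (3,3) is zero but row 4 has 4 in column 3 -> naive elimination stops; a row interchange (e.g. R3 <-> R4) would be required here.

first zero-pivot column = 3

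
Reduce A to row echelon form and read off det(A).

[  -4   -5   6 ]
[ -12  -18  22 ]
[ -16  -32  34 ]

Forward elimination:
R2 <- R2 - (3)*R1:  [  0  -3   4 ]
R3 <- R3 - (4)*R1:  [   0  -12   10 ]
R3 <- R3 - (4)*R2:  [  0   0  -6 ]
Upper-triangular form:
[ -4  -5   6 ]
[  0  -3   4 ]
[  0   0  -6 ]
det(A) = (-1)^0 * (-4) * (-3) * (-6) = -72  (0 row swaps -> sign +1)

det(A) = -72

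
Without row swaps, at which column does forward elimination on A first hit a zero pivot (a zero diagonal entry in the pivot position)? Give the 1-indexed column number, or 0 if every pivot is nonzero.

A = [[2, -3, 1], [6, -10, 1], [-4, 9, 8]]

first zero-pivot column = 0

Naive forward elimination:
R2 <- R2 - (3)*R1:  [  0  -1  -2 ]
R3 <- R3 - (-2)*R1:  [  0   3  10 ]
R3 <- R3 - (-3)*R2:  [ 0  0  4 ]
All pivots nonzero; naive elimination completes without hitting a zero pivot.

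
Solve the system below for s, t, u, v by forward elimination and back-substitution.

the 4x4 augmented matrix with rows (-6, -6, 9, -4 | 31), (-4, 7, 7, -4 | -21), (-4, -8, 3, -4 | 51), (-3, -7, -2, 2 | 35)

(-3, -4, -3, -4)

Forward elimination on [A|b]:
R2 <- R2 - (2/3)*R1:  [      0      11       1    -4/3  -125/3 ]
R3 <- R3 - (2/3)*R1:  [    0    -4    -3  -4/3  91/3 ]
R4 <- R4 - (1/2)*R1:  [     0     -4  -13/2      4   39/2 ]
R3 <- R3 - (-4/11)*R2:  [      0       0  -29/11  -20/11  167/11 ]
R4 <- R4 - (-4/11)*R2:  [       0        0  -135/22   116/33   287/66 ]
R4 <- R4 - (135/58)*R3:  [        0         0         0    674/87  -2696/87 ]
Row echelon form:
[ -6  -6       9      -4  |        31 ]
[  0  11       1    -4/3  |    -125/3 ]
[  0   0  -29/11  -20/11  |    167/11 ]
[  0   0       0  674/87  |  -2696/87 ]
Back-substitution:
v = (-2696/87) / (674/87) = -4
u = (167/11 - (-20/11)*(-4)) / (-29/11) = -3
t = (-125/3 - (1)*(-3) - (-4/3)*(-4)) / 11 = -4
s = (31 - (-6)*(-4) - (9)*(-3) - (-4)*(-4)) / -6 = -3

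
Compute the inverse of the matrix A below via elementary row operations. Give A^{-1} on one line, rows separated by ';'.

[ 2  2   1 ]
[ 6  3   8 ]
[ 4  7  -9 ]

Gauss-Jordan on [A | I]:
R1 <- (1/2)*R1:  [   1    1  1/2  |  1/2    0    0 ]
R2 <- R2 - (6)*R1:  [  0  -3   5  |  -3   1   0 ]
R3 <- R3 - (4)*R1:  [   0    3  -11  |   -2    0    1 ]
R2 <- (1/-3)*R2:  [    0     1  -5/3  |     1  -1/3     0 ]
R1 <- R1 - (1)*R2:  [    1     0  13/6  |  -1/2   1/3     0 ]
R3 <- R3 - (3)*R2:  [  0   0  -6  |  -5   1   1 ]
R3 <- (1/-6)*R3:  [    0     0     1  |   5/6  -1/6  -1/6 ]
R1 <- R1 - (13/6)*R3:  [      1       0       0  |  -83/36   25/36   13/36 ]
R2 <- R2 - (-5/3)*R3:  [      0       1       0  |   43/18  -11/18   -5/18 ]
Right block of [I | A^{-1}] is the inverse:
[ -83/36   25/36  13/36 ]
[  43/18  -11/18  -5/18 ]
[    5/6    -1/6   -1/6 ]

inverse = [-83/36 25/36 13/36; 43/18 -11/18 -5/18; 5/6 -1/6 -1/6]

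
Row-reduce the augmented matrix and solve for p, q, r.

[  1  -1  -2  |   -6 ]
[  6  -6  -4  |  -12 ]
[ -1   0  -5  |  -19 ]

Forward elimination on [A|b]:
R2 <- R2 - (6)*R1:  [  0   0   8  24 ]
R3 <- R3 - (-1)*R1:  [   0   -1   -7  -25 ]
R2 <-> R3   (pivot in column 2 was zero)
[ 1  -1  -2   -6 ]
[ 0  -1  -7  -25 ]
[ 0   0   8   24 ]
Row echelon form:
[ 1  -1  -2  |   -6 ]
[ 0  -1  -7  |  -25 ]
[ 0   0   8  |   24 ]
Back-substitution:
r = (24) / 8 = 3
q = (-25 - (-7)*(3)) / -1 = 4
p = (-6 - (-1)*(4) - (-2)*(3)) / 1 = 4

(4, 4, 3)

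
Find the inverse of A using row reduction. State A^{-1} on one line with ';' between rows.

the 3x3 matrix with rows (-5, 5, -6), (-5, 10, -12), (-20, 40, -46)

Gauss-Jordan on [A | I]:
R1 <- (1/-5)*R1:  [    1    -1   6/5  |  -1/5     0     0 ]
R2 <- R2 - (-5)*R1:  [  0   5  -6  |  -1   1   0 ]
R3 <- R3 - (-20)*R1:  [   0   20  -22  |   -4    0    1 ]
R2 <- (1/5)*R2:  [    0     1  -6/5  |  -1/5   1/5     0 ]
R1 <- R1 - (-1)*R2:  [    1     0     0  |  -2/5   1/5     0 ]
R3 <- R3 - (20)*R2:  [  0   0   2  |   0  -4   1 ]
R3 <- (1/2)*R3:  [   0    0    1  |    0   -2  1/2 ]
R2 <- R2 - (-6/5)*R3:  [     0      1      0  |   -1/5  -11/5    3/5 ]
Right block of [I | A^{-1}] is the inverse:
[ -2/5    1/5    0 ]
[ -1/5  -11/5  3/5 ]
[    0     -2  1/2 ]

inverse = [-2/5 1/5 0; -1/5 -11/5 3/5; 0 -2 1/2]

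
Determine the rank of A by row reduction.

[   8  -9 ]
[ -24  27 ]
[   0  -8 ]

rank(A) = 2

Row reduction:
R2 <- R2 - (-3)*R1:  [ 0  0 ]
R2 <-> R3   (pivot in column 2 was zero)
[ 8  -9 ]
[ 0  -8 ]
[ 0   0 ]
Row echelon form:
[ 8  -9 ]
[ 0  -8 ]
[ 0   0 ]
Nonzero rows / pivot columns: 2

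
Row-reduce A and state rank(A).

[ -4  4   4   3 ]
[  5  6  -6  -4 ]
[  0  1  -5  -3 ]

Row reduction:
R2 <- R2 - (-5/4)*R1:  [    0    11    -1  -1/4 ]
R3 <- R3 - (1/11)*R2:  [       0        0   -54/11  -131/44 ]
Row echelon form:
[ -4   4       4        3 ]
[  0  11      -1     -1/4 ]
[  0   0  -54/11  -131/44 ]
Nonzero rows / pivot columns: 3

rank(A) = 3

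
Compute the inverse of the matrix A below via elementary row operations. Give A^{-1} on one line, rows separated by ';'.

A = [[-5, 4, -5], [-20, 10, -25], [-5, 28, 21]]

inverse = [91/18 -56/45 -5/18; 109/36 -13/18 -5/36; -17/6 2/3 1/6]

Gauss-Jordan on [A | I]:
R1 <- (1/-5)*R1:  [    1  -4/5     1  |  -1/5     0     0 ]
R2 <- R2 - (-20)*R1:  [  0  -6  -5  |  -4   1   0 ]
R3 <- R3 - (-5)*R1:  [  0  24  26  |  -1   0   1 ]
R2 <- (1/-6)*R2:  [    0     1   5/6  |   2/3  -1/6     0 ]
R1 <- R1 - (-4/5)*R2:  [     1      0    5/3  |    1/3  -2/15      0 ]
R3 <- R3 - (24)*R2:  [   0    0    6  |  -17    4    1 ]
R3 <- (1/6)*R3:  [     0      0      1  |  -17/6    2/3    1/6 ]
R1 <- R1 - (5/3)*R3:  [      1       0       0  |   91/18  -56/45   -5/18 ]
R2 <- R2 - (5/6)*R3:  [      0       1       0  |  109/36  -13/18   -5/36 ]
Right block of [I | A^{-1}] is the inverse:
[  91/18  -56/45  -5/18 ]
[ 109/36  -13/18  -5/36 ]
[  -17/6     2/3    1/6 ]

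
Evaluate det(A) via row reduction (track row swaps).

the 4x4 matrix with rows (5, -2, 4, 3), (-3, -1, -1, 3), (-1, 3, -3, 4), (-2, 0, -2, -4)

Forward elimination:
R2 <- R2 - (-3/5)*R1:  [     0  -11/5    7/5   24/5 ]
R3 <- R3 - (-1/5)*R1:  [     0   13/5  -11/5   23/5 ]
R4 <- R4 - (-2/5)*R1:  [     0   -4/5   -2/5  -14/5 ]
R3 <- R3 - (-13/11)*R2:  [      0       0   -6/11  113/11 ]
R4 <- R4 - (4/11)*R2:  [      0       0  -10/11  -50/11 ]
R4 <- R4 - (5/3)*R3:  [     0      0      0  -65/3 ]
Upper-triangular form:
[ 5     -2      4       3 ]
[ 0  -11/5    7/5    24/5 ]
[ 0      0  -6/11  113/11 ]
[ 0      0      0   -65/3 ]
det(A) = (-1)^0 * (5) * (-11/5) * (-6/11) * (-65/3) = -130  (0 row swaps -> sign +1)

det(A) = -130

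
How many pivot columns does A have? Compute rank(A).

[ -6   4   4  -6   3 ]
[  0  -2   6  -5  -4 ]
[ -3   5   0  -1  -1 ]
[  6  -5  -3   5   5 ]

Row reduction:
R3 <- R3 - (1/2)*R1:  [    0     3    -2     2  -5/2 ]
R4 <- R4 - (-1)*R1:  [  0  -1   1  -1   8 ]
R3 <- R3 - (-3/2)*R2:  [     0      0      7  -11/2  -17/2 ]
R4 <- R4 - (1/2)*R2:  [   0    0   -2  3/2   10 ]
R4 <- R4 - (-2/7)*R3:  [     0      0      0  -1/14   53/7 ]
Row echelon form:
[ -6   4  4     -6      3 ]
[  0  -2  6     -5     -4 ]
[  0   0  7  -11/2  -17/2 ]
[  0   0  0  -1/14   53/7 ]
Nonzero rows / pivot columns: 4

rank(A) = 4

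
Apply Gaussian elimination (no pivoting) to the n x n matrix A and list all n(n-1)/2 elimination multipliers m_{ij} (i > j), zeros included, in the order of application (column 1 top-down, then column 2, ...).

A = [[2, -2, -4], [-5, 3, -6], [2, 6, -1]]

multipliers: -5/2, 1, -4

Forward elimination:
R2 <- R2 - (-5/2)*R1:  [   0   -2  -16 ]
R3 <- R3 - (1)*R1:  [ 0  8  3 ]
R3 <- R3 - (-4)*R2:  [   0    0  -61 ]
Multipliers (in order of application): m_{21} = -5/2, m_{31} = 1, m_{32} = -4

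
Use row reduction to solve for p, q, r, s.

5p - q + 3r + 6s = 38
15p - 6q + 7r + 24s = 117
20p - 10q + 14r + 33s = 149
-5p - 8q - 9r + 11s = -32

Forward elimination on [A|b]:
R2 <- R2 - (3)*R1:  [  0  -3  -2   6   3 ]
R3 <- R3 - (4)*R1:  [  0  -6   2   9  -3 ]
R4 <- R4 - (-1)*R1:  [  0  -9  -6  17   6 ]
R3 <- R3 - (2)*R2:  [  0   0   6  -3  -9 ]
R4 <- R4 - (3)*R2:  [  0   0   0  -1  -3 ]
Row echelon form:
[ 5  -1   3   6  |  38 ]
[ 0  -3  -2   6  |   3 ]
[ 0   0   6  -3  |  -9 ]
[ 0   0   0  -1  |  -3 ]
Back-substitution:
s = (-3) / -1 = 3
r = (-9 - (-3)*(3)) / 6 = 0
q = (3 - (-2)*(0) - (6)*(3)) / -3 = 5
p = (38 - (-1)*(5) - (3)*(0) - (6)*(3)) / 5 = 5

(5, 5, 0, 3)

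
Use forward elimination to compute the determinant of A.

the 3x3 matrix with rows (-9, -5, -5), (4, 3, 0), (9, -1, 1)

det(A) = 148

Forward elimination:
R2 <- R2 - (-4/9)*R1:  [     0    7/9  -20/9 ]
R3 <- R3 - (-1)*R1:  [  0  -6  -4 ]
R3 <- R3 - (-54/7)*R2:  [      0       0  -148/7 ]
Upper-triangular form:
[ -9   -5      -5 ]
[  0  7/9   -20/9 ]
[  0    0  -148/7 ]
det(A) = (-1)^0 * (-9) * (7/9) * (-148/7) = 148  (0 row swaps -> sign +1)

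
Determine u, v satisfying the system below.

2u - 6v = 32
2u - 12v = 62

Forward elimination on [A|b]:
R2 <- R2 - (1)*R1:  [  0  -6  30 ]
Row echelon form:
[ 2  -6  |  32 ]
[ 0  -6  |  30 ]
Back-substitution:
v = (30) / -6 = -5
u = (32 - (-6)*(-5)) / 2 = 1

(1, -5)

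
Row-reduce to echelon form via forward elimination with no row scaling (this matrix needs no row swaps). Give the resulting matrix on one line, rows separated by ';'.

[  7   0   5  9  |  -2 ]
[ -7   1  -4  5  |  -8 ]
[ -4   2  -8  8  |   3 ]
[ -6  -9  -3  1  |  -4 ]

Forward elimination:
R2 <- R2 - (-1)*R1:  [   0    1    1   14  -10 ]
R3 <- R3 - (-4/7)*R1:  [     0      2  -36/7   92/7   13/7 ]
R4 <- R4 - (-6/7)*R1:  [     0     -9    9/7   61/7  -40/7 ]
R3 <- R3 - (2)*R2:  [      0       0   -50/7  -104/7   153/7 ]
R4 <- R4 - (-9)*R2:  [      0       0    72/7   943/7  -670/7 ]
R4 <- R4 - (-36/25)*R3:  [        0         0         0   2833/25  -1606/25 ]
Row echelon form:
[ 7  0      5        9  |        -2 ]
[ 0  1      1       14  |       -10 ]
[ 0  0  -50/7   -104/7  |     153/7 ]
[ 0  0      0  2833/25  |  -1606/25 ]

REF = [7 0 5 9 -2; 0 1 1 14 -10; 0 0 -50/7 -104/7 153/7; 0 0 0 2833/25 -1606/25]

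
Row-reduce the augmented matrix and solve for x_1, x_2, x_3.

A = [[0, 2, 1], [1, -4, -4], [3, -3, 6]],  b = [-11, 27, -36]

(-5, -3, -5)

Forward elimination on [A|b]:
R1 <-> R2   (pivot in column 1 was zero)
[ 1  -4  -4   27 ]
[ 0   2   1  -11 ]
[ 3  -3   6  -36 ]
R3 <- R3 - (3)*R1:  [    0     9    18  -117 ]
R3 <- R3 - (9/2)*R2:  [      0       0    27/2  -135/2 ]
Row echelon form:
[ 1  -4    -4  |      27 ]
[ 0   2     1  |     -11 ]
[ 0   0  27/2  |  -135/2 ]
Back-substitution:
x_3 = (-135/2) / (27/2) = -5
x_2 = (-11 - (1)*(-5)) / 2 = -3
x_1 = (27 - (-4)*(-3) - (-4)*(-5)) / 1 = -5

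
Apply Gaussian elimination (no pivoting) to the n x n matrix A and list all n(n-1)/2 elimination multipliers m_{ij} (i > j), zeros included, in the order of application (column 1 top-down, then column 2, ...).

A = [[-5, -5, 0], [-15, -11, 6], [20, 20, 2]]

Forward elimination:
R2 <- R2 - (3)*R1:  [ 0  4  6 ]
R3 <- R3 - (-4)*R1:  [ 0  0  2 ]
R3: entry in column 2 is already 0 -> m_{32} = 0 (no row operation needed)
Multipliers (in order of application): m_{21} = 3, m_{31} = -4, m_{32} = 0

multipliers: 3, -4, 0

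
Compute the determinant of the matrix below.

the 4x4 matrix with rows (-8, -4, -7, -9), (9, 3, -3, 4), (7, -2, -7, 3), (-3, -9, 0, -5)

Forward elimination:
R2 <- R2 - (-9/8)*R1:  [     0   -3/2  -87/8  -49/8 ]
R3 <- R3 - (-7/8)*R1:  [      0   -11/2  -105/8   -39/8 ]
R4 <- R4 - (3/8)*R1:  [     0  -15/2   21/8  -13/8 ]
R3 <- R3 - (11/3)*R2:  [      0       0   107/4  211/12 ]
R4 <- R4 - (5)*R2:  [  0   0  57  29 ]
R4 <- R4 - (228/107)*R3:  [        0         0         0  -906/107 ]
Upper-triangular form:
[ -8    -4     -7        -9 ]
[  0  -3/2  -87/8     -49/8 ]
[  0     0  107/4    211/12 ]
[  0     0      0  -906/107 ]
det(A) = (-1)^0 * (-8) * (-3/2) * (107/4) * (-906/107) = -2718  (0 row swaps -> sign +1)

det(A) = -2718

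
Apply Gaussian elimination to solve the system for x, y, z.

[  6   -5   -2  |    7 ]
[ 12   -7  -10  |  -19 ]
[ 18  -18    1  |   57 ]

(-2, -5, 3)

Forward elimination on [A|b]:
R2 <- R2 - (2)*R1:  [   0    3   -6  -33 ]
R3 <- R3 - (3)*R1:  [  0  -3   7  36 ]
R3 <- R3 - (-1)*R2:  [ 0  0  1  3 ]
Row echelon form:
[ 6  -5  -2  |    7 ]
[ 0   3  -6  |  -33 ]
[ 0   0   1  |    3 ]
Back-substitution:
z = (3) / 1 = 3
y = (-33 - (-6)*(3)) / 3 = -5
x = (7 - (-5)*(-5) - (-2)*(3)) / 6 = -2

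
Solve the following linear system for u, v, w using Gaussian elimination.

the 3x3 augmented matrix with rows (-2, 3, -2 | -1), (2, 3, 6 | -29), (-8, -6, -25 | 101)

Forward elimination on [A|b]:
R2 <- R2 - (-1)*R1:  [   0    6    4  -30 ]
R3 <- R3 - (4)*R1:  [   0  -18  -17  105 ]
R3 <- R3 - (-3)*R2:  [  0   0  -5  15 ]
Row echelon form:
[ -2  3  -2  |   -1 ]
[  0  6   4  |  -30 ]
[  0  0  -5  |   15 ]
Back-substitution:
w = (15) / -5 = -3
v = (-30 - (4)*(-3)) / 6 = -3
u = (-1 - (3)*(-3) - (-2)*(-3)) / -2 = -1

(-1, -3, -3)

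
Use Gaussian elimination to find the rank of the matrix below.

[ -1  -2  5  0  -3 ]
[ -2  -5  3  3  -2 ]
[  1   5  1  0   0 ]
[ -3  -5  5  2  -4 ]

Row reduction:
R2 <- R2 - (2)*R1:  [  0  -1  -7   3   4 ]
R3 <- R3 - (-1)*R1:  [  0   3   6   0  -3 ]
R4 <- R4 - (3)*R1:  [   0    1  -10    2    5 ]
R3 <- R3 - (-3)*R2:  [   0    0  -15    9    9 ]
R4 <- R4 - (-1)*R2:  [   0    0  -17    5    9 ]
R4 <- R4 - (17/15)*R3:  [     0      0      0  -26/5   -6/5 ]
Row echelon form:
[ -1  -2    5      0    -3 ]
[  0  -1   -7      3     4 ]
[  0   0  -15      9     9 ]
[  0   0    0  -26/5  -6/5 ]
Nonzero rows / pivot columns: 4

rank(A) = 4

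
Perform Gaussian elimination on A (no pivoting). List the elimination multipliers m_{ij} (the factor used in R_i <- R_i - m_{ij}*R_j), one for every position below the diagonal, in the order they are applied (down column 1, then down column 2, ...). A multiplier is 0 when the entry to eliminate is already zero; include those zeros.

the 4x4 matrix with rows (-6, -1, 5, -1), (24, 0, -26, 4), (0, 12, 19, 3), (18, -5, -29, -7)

multipliers: -4, 0, -3, -3, 2, -2

Forward elimination:
R2 <- R2 - (-4)*R1:  [  0  -4  -6   0 ]
R3: entry in column 1 is already 0 -> m_{31} = 0 (no row operation needed)
R4 <- R4 - (-3)*R1:  [   0   -8  -14  -10 ]
R3 <- R3 - (-3)*R2:  [ 0  0  1  3 ]
R4 <- R4 - (2)*R2:  [   0    0   -2  -10 ]
R4 <- R4 - (-2)*R3:  [  0   0   0  -4 ]
Multipliers (in order of application): m_{21} = -4, m_{31} = 0, m_{41} = -3, m_{32} = -3, m_{42} = 2, m_{43} = -2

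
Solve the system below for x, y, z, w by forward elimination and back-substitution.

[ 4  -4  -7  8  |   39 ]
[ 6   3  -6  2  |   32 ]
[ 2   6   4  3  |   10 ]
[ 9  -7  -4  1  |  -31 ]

Forward elimination on [A|b]:
R2 <- R2 - (3/2)*R1:  [     0      9    9/2    -10  -53/2 ]
R3 <- R3 - (1/2)*R1:  [     0      8   15/2     -1  -19/2 ]
R4 <- R4 - (9/4)*R1:  [      0       2    47/4     -17  -475/4 ]
R3 <- R3 - (8/9)*R2:  [      0       0     7/2    71/9  253/18 ]
R4 <- R4 - (2/9)*R2:  [        0         0      43/4    -133/9  -4063/36 ]
R4 <- R4 - (43/14)*R3:  [         0          0          0  -4915/126   -9830/63 ]
Row echelon form:
[ 4  -4   -7          8  |        39 ]
[ 0   9  9/2        -10  |     -53/2 ]
[ 0   0  7/2       71/9  |    253/18 ]
[ 0   0    0  -4915/126  |  -9830/63 ]
Back-substitution:
w = (-9830/63) / (-4915/126) = 4
z = (253/18 - (71/9)*(4)) / (7/2) = -5
y = (-53/2 - (9/2)*(-5) - (-10)*(4)) / 9 = 4
x = (39 - (-4)*(4) - (-7)*(-5) - (8)*(4)) / 4 = -3

(-3, 4, -5, 4)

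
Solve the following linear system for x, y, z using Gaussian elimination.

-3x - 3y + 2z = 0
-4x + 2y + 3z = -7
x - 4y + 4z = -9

(-1, -1, -3)

Forward elimination on [A|b]:
R2 <- R2 - (4/3)*R1:  [   0    6  1/3   -7 ]
R3 <- R3 - (-1/3)*R1:  [    0    -5  14/3    -9 ]
R3 <- R3 - (-5/6)*R2:  [     0      0  89/18  -89/6 ]
Row echelon form:
[ -3  -3      2  |      0 ]
[  0   6    1/3  |     -7 ]
[  0   0  89/18  |  -89/6 ]
Back-substitution:
z = (-89/6) / (89/18) = -3
y = (-7 - (1/3)*(-3)) / 6 = -1
x = (0 - (-3)*(-1) - (2)*(-3)) / -3 = -1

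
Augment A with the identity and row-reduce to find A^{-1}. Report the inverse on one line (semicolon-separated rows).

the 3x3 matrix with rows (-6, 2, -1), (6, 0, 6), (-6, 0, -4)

Gauss-Jordan on [A | I]:
R1 <- (1/-6)*R1:  [    1  -1/3   1/6  |  -1/6     0     0 ]
R2 <- R2 - (6)*R1:  [ 0  2  5  |  1  1  0 ]
R3 <- R3 - (-6)*R1:  [  0  -2  -3  |  -1   0   1 ]
R2 <- (1/2)*R2:  [   0    1  5/2  |  1/2  1/2    0 ]
R1 <- R1 - (-1/3)*R2:  [   1    0    1  |    0  1/6    0 ]
R3 <- R3 - (-2)*R2:  [ 0  0  2  |  0  1  1 ]
R3 <- (1/2)*R3:  [   0    0    1  |    0  1/2  1/2 ]
R1 <- R1 - (1)*R3:  [    1     0     0  |     0  -1/3  -1/2 ]
R2 <- R2 - (5/2)*R3:  [    0     1     0  |   1/2  -3/4  -5/4 ]
Right block of [I | A^{-1}] is the inverse:
[   0  -1/3  -1/2 ]
[ 1/2  -3/4  -5/4 ]
[   0   1/2   1/2 ]

inverse = [0 -1/3 -1/2; 1/2 -3/4 -5/4; 0 1/2 1/2]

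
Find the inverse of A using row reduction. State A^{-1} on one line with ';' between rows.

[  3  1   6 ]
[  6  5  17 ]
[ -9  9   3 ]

inverse = [-46/3 17/3 -13/9; -19 7 -5/3; 11 -4 1]

Gauss-Jordan on [A | I]:
R1 <- (1/3)*R1:  [   1  1/3    2  |  1/3    0    0 ]
R2 <- R2 - (6)*R1:  [  0   3   5  |  -2   1   0 ]
R3 <- R3 - (-9)*R1:  [  0  12  21  |   3   0   1 ]
R2 <- (1/3)*R2:  [    0     1   5/3  |  -2/3   1/3     0 ]
R1 <- R1 - (1/3)*R2:  [    1     0  13/9  |   5/9  -1/9     0 ]
R3 <- R3 - (12)*R2:  [  0   0   1  |  11  -4   1 ]
R1 <- R1 - (13/9)*R3:  [     1      0      0  |  -46/3   17/3  -13/9 ]
R2 <- R2 - (5/3)*R3:  [    0     1     0  |   -19     7  -5/3 ]
Right block of [I | A^{-1}] is the inverse:
[ -46/3  17/3  -13/9 ]
[   -19     7   -5/3 ]
[    11    -4      1 ]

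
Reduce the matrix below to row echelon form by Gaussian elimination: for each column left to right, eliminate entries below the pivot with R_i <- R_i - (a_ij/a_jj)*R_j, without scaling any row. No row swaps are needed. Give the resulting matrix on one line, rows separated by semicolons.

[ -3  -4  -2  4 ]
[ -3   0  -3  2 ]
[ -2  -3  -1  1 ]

Forward elimination:
R2 <- R2 - (1)*R1:  [  0   4  -1  -2 ]
R3 <- R3 - (2/3)*R1:  [    0  -1/3   1/3  -5/3 ]
R3 <- R3 - (-1/12)*R2:  [     0      0    1/4  -11/6 ]
Row echelon form:
[ -3  -4   -2      4 ]
[  0   4   -1     -2 ]
[  0   0  1/4  -11/6 ]

REF = [-3 -4 -2 4; 0 4 -1 -2; 0 0 1/4 -11/6]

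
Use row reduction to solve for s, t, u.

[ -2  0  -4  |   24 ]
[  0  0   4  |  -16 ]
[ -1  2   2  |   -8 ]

Forward elimination on [A|b]:
R3 <- R3 - (1/2)*R1:  [   0    2    4  -20 ]
R2 <-> R3   (pivot in column 2 was zero)
[ -2  0  -4   24 ]
[  0  2   4  -20 ]
[  0  0   4  -16 ]
Row echelon form:
[ -2  0  -4  |   24 ]
[  0  2   4  |  -20 ]
[  0  0   4  |  -16 ]
Back-substitution:
u = (-16) / 4 = -4
t = (-20 - (4)*(-4)) / 2 = -2
s = (24 - (-4)*(-4)) / -2 = -4

(-4, -2, -4)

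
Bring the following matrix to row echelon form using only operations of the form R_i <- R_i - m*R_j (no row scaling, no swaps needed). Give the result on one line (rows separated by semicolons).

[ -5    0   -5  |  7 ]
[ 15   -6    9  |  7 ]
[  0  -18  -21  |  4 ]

REF = [-5 0 -5 7; 0 -6 -6 28; 0 0 -3 -80]

Forward elimination:
R2 <- R2 - (-3)*R1:  [  0  -6  -6  28 ]
R3 <- R3 - (3)*R2:  [   0    0   -3  -80 ]
Row echelon form:
[ -5   0  -5  |    7 ]
[  0  -6  -6  |   28 ]
[  0   0  -3  |  -80 ]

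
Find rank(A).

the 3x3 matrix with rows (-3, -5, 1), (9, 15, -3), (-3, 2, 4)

Row reduction:
R2 <- R2 - (-3)*R1:  [ 0  0  0 ]
R3 <- R3 - (1)*R1:  [ 0  7  3 ]
R2 <-> R3   (pivot in column 2 was zero)
[ -3  -5  1 ]
[  0   7  3 ]
[  0   0  0 ]
Row echelon form:
[ -3  -5  1 ]
[  0   7  3 ]
[  0   0  0 ]
Nonzero rows / pivot columns: 2

rank(A) = 2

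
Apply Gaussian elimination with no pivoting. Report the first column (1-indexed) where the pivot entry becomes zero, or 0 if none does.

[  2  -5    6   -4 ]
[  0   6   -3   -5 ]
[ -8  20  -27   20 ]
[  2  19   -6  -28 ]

Naive forward elimination:
R3 <- R3 - (-4)*R1:  [  0   0  -3   4 ]
R4 <- R4 - (1)*R1:  [   0   24  -12  -24 ]
R4 <- R4 - (4)*R2:  [  0   0   0  -4 ]
All pivots nonzero; naive elimination completes without hitting a zero pivot.

first zero-pivot column = 0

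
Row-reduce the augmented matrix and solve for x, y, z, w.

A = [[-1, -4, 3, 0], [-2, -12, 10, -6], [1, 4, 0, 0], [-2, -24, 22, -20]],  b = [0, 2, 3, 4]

Forward elimination on [A|b]:
R2 <- R2 - (2)*R1:  [  0  -4   4  -6   2 ]
R3 <- R3 - (-1)*R1:  [ 0  0  3  0  3 ]
R4 <- R4 - (2)*R1:  [   0  -16   16  -20    4 ]
R4 <- R4 - (4)*R2:  [  0   0   0   4  -4 ]
Row echelon form:
[ -1  -4  3   0  |   0 ]
[  0  -4  4  -6  |   2 ]
[  0   0  3   0  |   3 ]
[  0   0  0   4  |  -4 ]
Back-substitution:
w = (-4) / 4 = -1
z = (3) / 3 = 1
y = (2 - (4)*(1) - (-6)*(-1)) / -4 = 2
x = (0 - (-4)*(2) - (3)*(1)) / -1 = -5

(-5, 2, 1, -1)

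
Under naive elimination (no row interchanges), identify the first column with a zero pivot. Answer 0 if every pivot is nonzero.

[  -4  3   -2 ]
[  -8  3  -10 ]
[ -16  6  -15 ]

Naive forward elimination:
R2 <- R2 - (2)*R1:  [  0  -3  -6 ]
R3 <- R3 - (4)*R1:  [  0  -6  -7 ]
R3 <- R3 - (2)*R2:  [ 0  0  5 ]
All pivots nonzero; naive elimination completes without hitting a zero pivot.

first zero-pivot column = 0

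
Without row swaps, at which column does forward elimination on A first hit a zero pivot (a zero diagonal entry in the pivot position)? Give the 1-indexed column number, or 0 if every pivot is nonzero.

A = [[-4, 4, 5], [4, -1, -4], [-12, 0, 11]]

Naive forward elimination:
R2 <- R2 - (-1)*R1:  [ 0  3  1 ]
R3 <- R3 - (3)*R1:  [   0  -12   -4 ]
R3 <- R3 - (-4)*R2:  [ 0  0  0 ]
Matrix at this point:
[ -4  4  5 ]
[  0  3  1 ]
[  0  0  0 ]
Pivot entry (3,3) in the last row is zero and there are no rows below to swap with -> zero pivot in column 3 (A is singular).

first zero-pivot column = 3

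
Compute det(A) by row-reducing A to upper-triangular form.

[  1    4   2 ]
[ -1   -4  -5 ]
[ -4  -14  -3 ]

Forward elimination:
R2 <- R2 - (-1)*R1:  [  0   0  -3 ]
R3 <- R3 - (-4)*R1:  [ 0  2  5 ]
R2 <-> R3   (pivot in column 2 was zero)
[ 1  4   2 ]
[ 0  2   5 ]
[ 0  0  -3 ]
Upper-triangular form:
[ 1  4   2 ]
[ 0  2   5 ]
[ 0  0  -3 ]
det(A) = (-1)^1 * (1) * (2) * (-3) = 6  (1 row swap -> sign -1)

det(A) = 6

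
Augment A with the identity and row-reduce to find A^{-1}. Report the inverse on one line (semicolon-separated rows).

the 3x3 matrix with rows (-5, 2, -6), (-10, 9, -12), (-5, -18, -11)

inverse = [-63/25 26/25 6/25; -2/5 1/5 0; 9/5 -4/5 -1/5]

Gauss-Jordan on [A | I]:
R1 <- (1/-5)*R1:  [    1  -2/5   6/5  |  -1/5     0     0 ]
R2 <- R2 - (-10)*R1:  [  0   5   0  |  -2   1   0 ]
R3 <- R3 - (-5)*R1:  [   0  -20   -5  |   -1    0    1 ]
R2 <- (1/5)*R2:  [    0     1     0  |  -2/5   1/5     0 ]
R1 <- R1 - (-2/5)*R2:  [     1      0    6/5  |  -9/25   2/25      0 ]
R3 <- R3 - (-20)*R2:  [  0   0  -5  |  -9   4   1 ]
R3 <- (1/-5)*R3:  [    0     0     1  |   9/5  -4/5  -1/5 ]
R1 <- R1 - (6/5)*R3:  [      1       0       0  |  -63/25   26/25    6/25 ]
Right block of [I | A^{-1}] is the inverse:
[ -63/25  26/25  6/25 ]
[   -2/5    1/5     0 ]
[    9/5   -4/5  -1/5 ]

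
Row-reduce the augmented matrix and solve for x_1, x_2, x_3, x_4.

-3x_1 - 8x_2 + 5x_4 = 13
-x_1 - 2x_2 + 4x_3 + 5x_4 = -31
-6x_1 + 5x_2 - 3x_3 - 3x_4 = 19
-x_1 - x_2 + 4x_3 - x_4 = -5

Forward elimination on [A|b]:
R2 <- R2 - (1/3)*R1:  [      0     2/3       4    10/3  -106/3 ]
R3 <- R3 - (2)*R1:  [   0   21   -3  -13   -7 ]
R4 <- R4 - (1/3)*R1:  [     0    5/3      4   -8/3  -28/3 ]
R3 <- R3 - (63/2)*R2:  [    0     0  -129  -118  1106 ]
R4 <- R4 - (5/2)*R2:  [   0    0   -6  -11   79 ]
R4 <- R4 - (2/43)*R3:  [       0        0        0  -237/43  1185/43 ]
Row echelon form:
[ -3   -8     0        5  |       13 ]
[  0  2/3     4     10/3  |   -106/3 ]
[  0    0  -129     -118  |     1106 ]
[  0    0     0  -237/43  |  1185/43 ]
Back-substitution:
x_4 = (1185/43) / (-237/43) = -5
x_3 = (1106 - (-118)*(-5)) / -129 = -4
x_2 = (-106/3 - (4)*(-4) - (10/3)*(-5)) / (2/3) = -4
x_1 = (13 - (-8)*(-4) - (5)*(-5)) / -3 = -2

(-2, -4, -4, -5)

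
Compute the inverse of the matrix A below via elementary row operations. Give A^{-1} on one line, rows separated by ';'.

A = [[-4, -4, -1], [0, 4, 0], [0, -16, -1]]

inverse = [-1/4 3/4 1/4; 0 1/4 0; 0 -4 -1]

Gauss-Jordan on [A | I]:
R1 <- (1/-4)*R1:  [    1     1   1/4  |  -1/4     0     0 ]
R2 <- (1/4)*R2:  [   0    1    0  |    0  1/4    0 ]
R1 <- R1 - (1)*R2:  [    1     0   1/4  |  -1/4  -1/4     0 ]
R3 <- R3 - (-16)*R2:  [  0   0  -1  |   0   4   1 ]
R3 <- (1/-1)*R3:  [  0   0   1  |   0  -4  -1 ]
R1 <- R1 - (1/4)*R3:  [    1     0     0  |  -1/4   3/4   1/4 ]
Right block of [I | A^{-1}] is the inverse:
[ -1/4  3/4  1/4 ]
[    0  1/4    0 ]
[    0   -4   -1 ]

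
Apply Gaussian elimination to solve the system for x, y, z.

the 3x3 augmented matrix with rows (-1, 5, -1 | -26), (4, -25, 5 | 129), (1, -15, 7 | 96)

(1, -4, 5)

Forward elimination on [A|b]:
R2 <- R2 - (-4)*R1:  [  0  -5   1  25 ]
R3 <- R3 - (-1)*R1:  [   0  -10    6   70 ]
R3 <- R3 - (2)*R2:  [  0   0   4  20 ]
Row echelon form:
[ -1   5  -1  |  -26 ]
[  0  -5   1  |   25 ]
[  0   0   4  |   20 ]
Back-substitution:
z = (20) / 4 = 5
y = (25 - (1)*(5)) / -5 = -4
x = (-26 - (5)*(-4) - (-1)*(5)) / -1 = 1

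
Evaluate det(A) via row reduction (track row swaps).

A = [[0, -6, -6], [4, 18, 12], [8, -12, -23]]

det(A) = 24

Forward elimination:
R1 <-> R2   (pivot in column 1 was zero)
[ 4   18   12 ]
[ 0   -6   -6 ]
[ 8  -12  -23 ]
R3 <- R3 - (2)*R1:  [   0  -48  -47 ]
R3 <- R3 - (8)*R2:  [ 0  0  1 ]
Upper-triangular form:
[ 4  18  12 ]
[ 0  -6  -6 ]
[ 0   0   1 ]
det(A) = (-1)^1 * (4) * (-6) * (1) = 24  (1 row swap -> sign -1)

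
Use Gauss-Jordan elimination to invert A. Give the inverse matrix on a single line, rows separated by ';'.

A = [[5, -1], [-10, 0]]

inverse = [0 -1/10; -1 -1/2]

Gauss-Jordan on [A | I]:
R1 <- (1/5)*R1:  [    1  -1/5  |   1/5     0 ]
R2 <- R2 - (-10)*R1:  [  0  -2  |   2   1 ]
R2 <- (1/-2)*R2:  [    0     1  |    -1  -1/2 ]
R1 <- R1 - (-1/5)*R2:  [     1      0  |      0  -1/10 ]
Right block of [I | A^{-1}] is the inverse:
[  0  -1/10 ]
[ -1   -1/2 ]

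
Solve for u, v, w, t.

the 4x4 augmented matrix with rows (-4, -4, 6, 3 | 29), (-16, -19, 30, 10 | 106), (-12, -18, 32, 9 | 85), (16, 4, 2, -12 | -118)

Forward elimination on [A|b]:
R2 <- R2 - (4)*R1:  [   0   -3    6   -2  -10 ]
R3 <- R3 - (3)*R1:  [  0  -6  14   0  -2 ]
R4 <- R4 - (-4)*R1:  [   0  -12   26    0   -2 ]
R3 <- R3 - (2)*R2:  [  0   0   2   4  18 ]
R4 <- R4 - (4)*R2:  [  0   0   2   8  38 ]
R4 <- R4 - (1)*R3:  [  0   0   0   4  20 ]
Row echelon form:
[ -4  -4  6   3  |   29 ]
[  0  -3  6  -2  |  -10 ]
[  0   0  2   4  |   18 ]
[  0   0  0   4  |   20 ]
Back-substitution:
t = (20) / 4 = 5
w = (18 - (4)*(5)) / 2 = -1
v = (-10 - (6)*(-1) - (-2)*(5)) / -3 = -2
u = (29 - (-4)*(-2) - (6)*(-1) - (3)*(5)) / -4 = -3

(-3, -2, -1, 5)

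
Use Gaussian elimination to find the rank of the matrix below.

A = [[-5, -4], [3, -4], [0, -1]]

rank(A) = 2

Row reduction:
R2 <- R2 - (-3/5)*R1:  [     0  -32/5 ]
R3 <- R3 - (5/32)*R2:  [ 0  0 ]
Row echelon form:
[ -5     -4 ]
[  0  -32/5 ]
[  0      0 ]
Nonzero rows / pivot columns: 2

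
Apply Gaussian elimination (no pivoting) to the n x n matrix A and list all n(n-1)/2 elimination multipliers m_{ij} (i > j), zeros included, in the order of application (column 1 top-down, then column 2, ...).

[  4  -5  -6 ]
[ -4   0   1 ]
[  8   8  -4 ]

Forward elimination:
R2 <- R2 - (-1)*R1:  [  0  -5  -5 ]
R3 <- R3 - (2)*R1:  [  0  18   8 ]
R3 <- R3 - (-18/5)*R2:  [   0    0  -10 ]
Multipliers (in order of application): m_{21} = -1, m_{31} = 2, m_{32} = -18/5

multipliers: -1, 2, -18/5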